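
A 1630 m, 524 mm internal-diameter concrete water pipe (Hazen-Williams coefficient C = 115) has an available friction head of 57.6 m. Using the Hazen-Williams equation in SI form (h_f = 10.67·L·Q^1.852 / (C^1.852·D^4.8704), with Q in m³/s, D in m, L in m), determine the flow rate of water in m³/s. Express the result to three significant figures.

Q ≈ 0.963 m³/s

Rearranging: Q = [h_f·C^1.852·D^4.8704 / (10.67·L)]^(1/1.852)
Q = [57.6·115^1.852·0.524^4.8704 / (10.67·1630)]^0.540 = 0.9628 m³/s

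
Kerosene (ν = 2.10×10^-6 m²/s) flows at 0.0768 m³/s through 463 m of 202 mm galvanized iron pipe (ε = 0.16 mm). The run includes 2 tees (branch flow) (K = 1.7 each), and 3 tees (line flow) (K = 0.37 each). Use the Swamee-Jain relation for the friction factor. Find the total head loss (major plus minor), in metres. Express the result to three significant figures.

H_L ≈ 14.8 m

V = 4Q/(πD²) = 2.396 m/s; V²/2g = 0.2927 m
Re = 2.31×10^5, ε/D = 7.92×10^-4 → f = 0.02014 (Swamee-Jain)
Major: h_f = f(L/D)·V²/2g = 0.02014·2292·0.2927 = 13.51 m
Minor: ΣK = 4.51; h_m = ΣK·V²/2g = 1.320 m
Total H_L = 13.51 + 1.320 = 14.83 m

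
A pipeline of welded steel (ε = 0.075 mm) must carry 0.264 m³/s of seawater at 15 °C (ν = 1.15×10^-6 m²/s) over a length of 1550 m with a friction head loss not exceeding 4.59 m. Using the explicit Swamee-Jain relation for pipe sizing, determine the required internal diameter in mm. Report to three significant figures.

D ≈ 498 mm

Swamee-Jain (Type III): D = 0.66·[ε^1.25·(LQ²/(gh_f))^4.75 + ν·Q^9.4·(L/(gh_f))^5.2]^0.04
LQ²/(gh_f) = 2.399; L/(gh_f) = 34.42
Term 1 = ε^1.25·(…)^4.75 = 4.46×10^-4; Term 2 = ν·Q^9.4·(…)^5.2 = 4.12×10^-4
D = 0.66·(4.46×10^-4 + 4.12×10^-4)^0.04 = 0.4976 m = 498 mm
Check: V = 1.36 m/s, Re = 5.87×10^5, f = 0.01480, h_f = 4.33 m ≈ 4.59 m ✓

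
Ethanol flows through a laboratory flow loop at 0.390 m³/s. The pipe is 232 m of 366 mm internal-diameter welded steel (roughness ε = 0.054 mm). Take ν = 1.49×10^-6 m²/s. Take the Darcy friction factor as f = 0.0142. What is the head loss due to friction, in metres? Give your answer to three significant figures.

V = 4Q/(πD²) = 4·0.390/(π·0.366²) = 3.707 m/s
h_f = f(L/D)V²/(2g) = 0.01420·(232/0.366)·3.707²/(2·9.81) = 6.304 m

h_f ≈ 6.30 m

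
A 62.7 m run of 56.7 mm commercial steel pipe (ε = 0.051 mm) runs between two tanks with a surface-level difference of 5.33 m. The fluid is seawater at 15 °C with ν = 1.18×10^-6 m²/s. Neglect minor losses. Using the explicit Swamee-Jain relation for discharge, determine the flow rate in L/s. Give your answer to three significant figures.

Q ≈ 5.26 L/s

Swamee-Jain (Type II): Q = -0.965·√(gD⁵h_f/L)·ln[ε/(3.7D) + √(3.17ν²L/(gD³h_f))]
√(gD⁵h_f/L) = √(9.81·0.0567⁵·5.33/62.7) = 6.991×10^-4
ε/(3.7D) = 2.43×10^-4; √(3.17ν²L/(gD³h_f)) = 1.70×10^-4
Q = -0.965·6.991×10^-4·ln(4.135×10^-4) = 0.005256 m³/s
Check: V = 2.08 m/s, Re = 1.00×10^5, f = 0.02199, h_f = 5.37 m ≈ 5.33 m ✓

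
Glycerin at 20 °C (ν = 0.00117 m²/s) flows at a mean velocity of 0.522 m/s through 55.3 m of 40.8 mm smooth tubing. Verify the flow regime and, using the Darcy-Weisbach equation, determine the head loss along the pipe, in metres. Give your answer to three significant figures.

Re = VD/ν = 0.522·0.04080/0.00117 = 18.2 → laminar (Re < 2300)
f = 64/Re = 3.516
h_f = f(L/D)V²/(2g) = 3.516·(55.3/0.04080)·0.522²/(2·9.81) = 66.18 m

h_f ≈ 66.2 m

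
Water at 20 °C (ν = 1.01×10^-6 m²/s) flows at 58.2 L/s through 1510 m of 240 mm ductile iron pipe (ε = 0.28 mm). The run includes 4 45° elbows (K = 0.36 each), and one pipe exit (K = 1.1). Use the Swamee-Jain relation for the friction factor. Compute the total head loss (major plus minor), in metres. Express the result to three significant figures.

H_L ≈ 11.6 m

V = 4Q/(πD²) = 1.287 m/s; V²/2g = 0.08436 m
Re = 3.06×10^5, ε/D = 0.00117 → f = 0.02140 (Swamee-Jain)
Major: h_f = f(L/D)·V²/2g = 0.02140·6292·0.08436 = 11.36 m
Minor: ΣK = 2.54; h_m = ΣK·V²/2g = 0.2143 m
Total H_L = 11.36 + 0.2143 = 11.57 m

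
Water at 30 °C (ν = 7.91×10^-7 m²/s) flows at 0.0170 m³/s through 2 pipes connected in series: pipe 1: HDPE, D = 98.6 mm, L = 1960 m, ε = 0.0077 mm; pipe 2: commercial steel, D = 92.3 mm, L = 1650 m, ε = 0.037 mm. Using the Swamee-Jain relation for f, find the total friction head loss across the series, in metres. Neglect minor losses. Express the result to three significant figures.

H ≈ 182 m

Pipe 1: V = 2.226 m/s, Re = 2.78×10^5, ε/D = 7.81×10^-5, f = 0.01540, h_1 = f(L/D)V²/2g = 77.35 m
Pipe 2: V = 2.541 m/s, Re = 2.96×10^5, ε/D = 4.01×10^-4, f = 0.01775, h_2 = f(L/D)V²/2g = 104.4 m
Series → Q common, losses add: H = Σh = 181.7 m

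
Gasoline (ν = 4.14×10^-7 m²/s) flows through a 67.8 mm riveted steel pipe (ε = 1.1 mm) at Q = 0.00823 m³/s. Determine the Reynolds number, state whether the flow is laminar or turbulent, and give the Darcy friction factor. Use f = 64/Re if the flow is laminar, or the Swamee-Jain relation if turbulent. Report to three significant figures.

Re ≈ 3.73×10^5; turbulent; f ≈ 0.0452

V = 4Q/(πD²) = 2.280 m/s
Re = VD/ν = 2.280·0.0678/4.14×10^-7 = 3.73×10^5
Re > 4000 → turbulent; ε/D = 0.0162
Swamee-Jain: f = 0.04517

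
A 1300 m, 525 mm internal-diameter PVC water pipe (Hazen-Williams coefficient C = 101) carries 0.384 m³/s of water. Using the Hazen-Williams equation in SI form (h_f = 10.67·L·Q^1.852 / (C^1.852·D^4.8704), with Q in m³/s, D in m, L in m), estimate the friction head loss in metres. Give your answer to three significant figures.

h_f ≈ 10.5 m

h_f = 10.67·1300·0.384^1.852 / (101^1.852·0.525^4.8704) = 10.55 m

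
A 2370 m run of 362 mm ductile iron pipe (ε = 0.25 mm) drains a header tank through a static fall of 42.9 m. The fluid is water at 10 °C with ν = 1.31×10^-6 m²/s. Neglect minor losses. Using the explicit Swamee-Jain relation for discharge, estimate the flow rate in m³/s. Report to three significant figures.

Q ≈ 0.271 m³/s

Swamee-Jain (Type II): Q = -0.965·√(gD⁵h_f/L)·ln[ε/(3.7D) + √(3.17ν²L/(gD³h_f))]
√(gD⁵h_f/L) = √(9.81·0.362⁵·42.9/2370) = 0.03322
ε/(3.7D) = 1.87×10^-4; √(3.17ν²L/(gD³h_f)) = 2.54×10^-5
Q = -0.965·0.03322·ln(2.121×10^-4) = 0.2712 m³/s
Check: V = 2.63 m/s, Re = 7.28×10^5, f = 0.01863, h_f = 43.2 m ≈ 42.9 m ✓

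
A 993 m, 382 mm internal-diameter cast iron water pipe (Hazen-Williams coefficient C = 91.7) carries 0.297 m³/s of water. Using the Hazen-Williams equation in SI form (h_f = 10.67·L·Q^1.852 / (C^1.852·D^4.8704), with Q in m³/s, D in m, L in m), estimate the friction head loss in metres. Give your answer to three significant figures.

h_f = 10.67·993·0.297^1.852 / (91.7^1.852·0.382^4.8704) = 28.18 m

h_f ≈ 28.2 m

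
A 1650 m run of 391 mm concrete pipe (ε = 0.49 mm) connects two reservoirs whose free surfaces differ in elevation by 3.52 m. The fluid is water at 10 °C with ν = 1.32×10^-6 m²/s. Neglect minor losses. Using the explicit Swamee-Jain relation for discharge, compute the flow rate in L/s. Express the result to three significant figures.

Q ≈ 104 L/s

Swamee-Jain (Type II): Q = -0.965·√(gD⁵h_f/L)·ln[ε/(3.7D) + √(3.17ν²L/(gD³h_f))]
√(gD⁵h_f/L) = √(9.81·0.391⁵·3.52/1650) = 0.01383
ε/(3.7D) = 3.39×10^-4; √(3.17ν²L/(gD³h_f)) = 6.64×10^-5
Q = -0.965·0.01383·ln(4.051×10^-4) = 0.1042 m³/s
Check: V = 0.868 m/s, Re = 2.57×10^5, f = 0.02187, h_f = 3.55 m ≈ 3.52 m ✓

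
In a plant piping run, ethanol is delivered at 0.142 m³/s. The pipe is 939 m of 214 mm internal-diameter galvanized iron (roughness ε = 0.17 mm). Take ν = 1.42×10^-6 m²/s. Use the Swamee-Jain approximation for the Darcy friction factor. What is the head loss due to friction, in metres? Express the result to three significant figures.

V = 4Q/(πD²) = 4·0.142/(π·0.214²) = 3.948 m/s
Re = VD/ν = 3.948·0.214/1.42×10^-6 = 5.95×10^5 → turbulent
ε/D = 0.17/214 = 7.94×10^-4
Swamee-Jain: f = 0.01929
h_f = f(L/D)V²/(2g) = 0.01929·(939/0.214)·3.948²/(2·9.81) = 67.24 m

h_f ≈ 67.2 m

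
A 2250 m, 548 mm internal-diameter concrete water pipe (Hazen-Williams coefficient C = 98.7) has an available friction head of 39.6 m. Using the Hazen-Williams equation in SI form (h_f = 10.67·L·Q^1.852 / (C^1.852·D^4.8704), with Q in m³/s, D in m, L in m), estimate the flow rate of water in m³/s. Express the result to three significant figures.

Rearranging: Q = [h_f·C^1.852·D^4.8704 / (10.67·L)]^(1/1.852)
Q = [39.6·98.7^1.852·0.548^4.8704 / (10.67·2250)]^0.540 = 0.6380 m³/s

Q ≈ 0.638 m³/s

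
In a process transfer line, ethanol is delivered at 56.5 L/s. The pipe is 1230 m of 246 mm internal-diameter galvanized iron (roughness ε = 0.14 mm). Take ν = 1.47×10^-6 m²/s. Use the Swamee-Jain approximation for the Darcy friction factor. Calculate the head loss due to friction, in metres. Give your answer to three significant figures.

V = 4Q/(πD²) = 4·0.0565/(π·0.246²) = 1.189 m/s
Re = VD/ν = 1.189·0.246/1.47×10^-6 = 1.99×10^5 → turbulent
ε/D = 0.14/246 = 5.69×10^-4
Swamee-Jain: f = 0.01930
h_f = f(L/D)V²/(2g) = 0.01930·(1230/0.246)·1.189²/(2·9.81) = 6.949 m

h_f ≈ 6.95 m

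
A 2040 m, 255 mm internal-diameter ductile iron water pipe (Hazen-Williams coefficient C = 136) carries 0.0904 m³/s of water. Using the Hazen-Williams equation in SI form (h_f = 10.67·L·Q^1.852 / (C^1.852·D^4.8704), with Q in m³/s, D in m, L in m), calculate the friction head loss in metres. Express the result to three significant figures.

h_f ≈ 22.1 m

h_f = 10.67·2040·0.0904^1.852 / (136^1.852·0.255^4.8704) = 22.06 m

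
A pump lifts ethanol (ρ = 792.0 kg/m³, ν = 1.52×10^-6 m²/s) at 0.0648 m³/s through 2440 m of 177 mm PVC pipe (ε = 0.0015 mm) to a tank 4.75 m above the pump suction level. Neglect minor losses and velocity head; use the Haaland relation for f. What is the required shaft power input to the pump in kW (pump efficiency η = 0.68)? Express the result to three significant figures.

P_shaft ≈ 55.3 kW

V = 4Q/(πD²) = 2.634 m/s; Re = 3.07×10^5; ε/D = 8.47×10^-6; f = 0.01435
h_f = f(L/D)V²/2g = 69.94 m
Total head H = z + h_f = 4.75 + 69.94 = 74.69 m
P_hyd = ρgQH = 792.0·9.81·0.0648·74.69 = 37.60 kW
P_shaft = P_hyd/η = 37.60/0.68 = 55.30 kW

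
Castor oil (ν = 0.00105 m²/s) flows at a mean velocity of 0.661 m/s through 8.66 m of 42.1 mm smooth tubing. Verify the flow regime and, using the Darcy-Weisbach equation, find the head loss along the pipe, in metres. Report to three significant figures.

Re = VD/ν = 0.661·0.04210/0.00105 = 26.5 → laminar (Re < 2300)
f = 64/Re = 2.415
h_f = f(L/D)V²/(2g) = 2.415·(8.66/0.04210)·0.661²/(2·9.81) = 11.06 m

h_f ≈ 11.1 m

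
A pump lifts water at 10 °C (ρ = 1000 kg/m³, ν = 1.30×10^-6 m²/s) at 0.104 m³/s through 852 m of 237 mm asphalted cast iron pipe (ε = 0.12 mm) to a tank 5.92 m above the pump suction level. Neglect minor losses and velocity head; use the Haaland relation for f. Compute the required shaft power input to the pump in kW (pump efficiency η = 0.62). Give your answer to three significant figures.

P_shaft ≈ 39.5 kW

V = 4Q/(πD²) = 2.357 m/s; Re = 4.30×10^5; ε/D = 5.06×10^-4; f = 0.01774
h_f = f(L/D)V²/2g = 18.07 m
Total head H = z + h_f = 5.92 + 18.07 = 23.99 m
P_hyd = ρgQH = 1000·9.81·0.104·23.99 = 24.47 kW
P_shaft = P_hyd/η = 24.47/0.62 = 39.47 kW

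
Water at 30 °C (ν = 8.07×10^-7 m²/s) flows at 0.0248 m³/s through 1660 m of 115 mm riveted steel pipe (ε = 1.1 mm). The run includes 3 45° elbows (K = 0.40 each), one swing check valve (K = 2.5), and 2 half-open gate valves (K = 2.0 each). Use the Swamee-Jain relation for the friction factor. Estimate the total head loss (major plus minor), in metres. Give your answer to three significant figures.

V = 4Q/(πD²) = 2.388 m/s; V²/2g = 0.2906 m
Re = 3.40×10^5, ε/D = 0.00957 → f = 0.03763 (Swamee-Jain)
Major: h_f = f(L/D)·V²/2g = 0.03763·14435·0.2906 = 157.8 m
Minor: ΣK = 7.70; h_m = ΣK·V²/2g = 2.237 m
Total H_L = 157.8 + 2.237 = 160.1 m

H_L ≈ 160 m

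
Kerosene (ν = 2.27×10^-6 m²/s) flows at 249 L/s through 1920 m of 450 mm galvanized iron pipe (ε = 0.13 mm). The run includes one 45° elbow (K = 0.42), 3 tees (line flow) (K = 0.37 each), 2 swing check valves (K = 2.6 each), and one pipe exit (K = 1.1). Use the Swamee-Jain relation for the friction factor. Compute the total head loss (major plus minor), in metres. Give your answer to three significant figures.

V = 4Q/(πD²) = 1.566 m/s; V²/2g = 0.1249 m
Re = 3.10×10^5, ε/D = 2.89×10^-4 → f = 0.01693 (Swamee-Jain)
Major: h_f = f(L/D)·V²/2g = 0.01693·4267·0.1249 = 9.024 m
Minor: ΣK = 7.83; h_m = ΣK·V²/2g = 0.9782 m
Total H_L = 9.024 + 0.9782 = 10.00 m

H_L ≈ 10.0 m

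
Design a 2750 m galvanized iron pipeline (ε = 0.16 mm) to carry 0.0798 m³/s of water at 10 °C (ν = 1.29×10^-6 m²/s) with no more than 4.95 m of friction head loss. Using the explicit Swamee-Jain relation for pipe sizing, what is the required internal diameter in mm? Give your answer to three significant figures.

D ≈ 358 mm

Swamee-Jain (Type III): D = 0.66·[ε^1.25·(LQ²/(gh_f))^4.75 + ν·Q^9.4·(L/(gh_f))^5.2]^0.04
LQ²/(gh_f) = 0.3606; L/(gh_f) = 56.63
Term 1 = ε^1.25·(…)^4.75 = 1.42×10^-7; Term 2 = ν·Q^9.4·(…)^5.2 = 8.04×10^-8
D = 0.66·(1.42×10^-7 + 8.04×10^-8)^0.04 = 0.3576 m = 358 mm
Check: V = 0.795 m/s, Re = 2.20×10^5, f = 0.01849, h_f = 4.57 m ≈ 4.95 m ✓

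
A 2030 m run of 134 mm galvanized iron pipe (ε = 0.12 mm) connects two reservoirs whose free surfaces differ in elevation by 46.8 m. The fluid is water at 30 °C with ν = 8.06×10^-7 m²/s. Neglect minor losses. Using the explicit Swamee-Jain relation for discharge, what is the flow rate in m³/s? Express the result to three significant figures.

Q ≈ 0.0244 m³/s

Swamee-Jain (Type II): Q = -0.965·√(gD⁵h_f/L)·ln[ε/(3.7D) + √(3.17ν²L/(gD³h_f))]
√(gD⁵h_f/L) = √(9.81·0.134⁵·46.8/2030) = 0.003126
ε/(3.7D) = 2.42×10^-4; √(3.17ν²L/(gD³h_f)) = 6.15×10^-5
Q = -0.965·0.003126·ln(3.036×10^-4) = 0.02443 m³/s
Check: V = 1.73 m/s, Re = 2.88×10^5, f = 0.02034, h_f = 47.1 m ≈ 46.8 m ✓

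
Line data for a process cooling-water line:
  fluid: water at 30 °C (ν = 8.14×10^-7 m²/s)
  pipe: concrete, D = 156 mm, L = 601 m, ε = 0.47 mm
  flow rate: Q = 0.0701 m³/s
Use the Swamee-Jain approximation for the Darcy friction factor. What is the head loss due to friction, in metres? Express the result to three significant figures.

h_f ≈ 69.9 m

V = 4Q/(πD²) = 4·0.0701/(π·0.156²) = 3.668 m/s
Re = VD/ν = 3.668·0.156/8.14×10^-7 = 7.03×10^5 → turbulent
ε/D = 0.47/156 = 0.00301
Swamee-Jain: f = 0.02648
h_f = f(L/D)V²/(2g) = 0.02648·(601/0.156)·3.668²/(2·9.81) = 69.93 m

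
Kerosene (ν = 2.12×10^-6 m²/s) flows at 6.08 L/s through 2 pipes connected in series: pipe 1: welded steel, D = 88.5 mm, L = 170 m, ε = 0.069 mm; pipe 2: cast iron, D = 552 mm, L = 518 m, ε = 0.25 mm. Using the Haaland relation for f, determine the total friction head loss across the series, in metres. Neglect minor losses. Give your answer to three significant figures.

Pipe 1: V = 0.9884 m/s, Re = 4.13×10^4, ε/D = 7.80×10^-4, f = 0.02379, h_1 = f(L/D)V²/2g = 2.276 m
Pipe 2: V = 0.02541 m/s, Re = 6620, ε/D = 4.53×10^-4, f = 0.03515, h_2 = f(L/D)V²/2g = 0.001085 m
Series → Q common, losses add: H = Σh = 2.277 m

H ≈ 2.28 m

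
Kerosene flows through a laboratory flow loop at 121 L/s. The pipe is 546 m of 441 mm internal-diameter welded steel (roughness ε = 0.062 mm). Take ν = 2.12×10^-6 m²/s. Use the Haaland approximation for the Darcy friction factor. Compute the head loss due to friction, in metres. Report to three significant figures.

h_f ≈ 0.672 m

V = 4Q/(πD²) = 4·0.121/(π·0.441²) = 0.7922 m/s
Re = VD/ν = 0.7922·0.441/2.12×10^-6 = 1.65×10^5 → turbulent
ε/D = 0.062/441 = 1.41×10^-4
Haaland: f = 0.01696
h_f = f(L/D)V²/(2g) = 0.01696·(546/0.441)·0.7922²/(2·9.81) = 0.6718 m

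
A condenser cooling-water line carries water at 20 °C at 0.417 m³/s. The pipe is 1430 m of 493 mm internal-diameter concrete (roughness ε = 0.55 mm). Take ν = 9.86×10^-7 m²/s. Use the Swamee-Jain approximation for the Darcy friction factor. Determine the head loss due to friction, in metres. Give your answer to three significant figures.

V = 4Q/(πD²) = 4·0.417/(π·0.493²) = 2.185 m/s
Re = VD/ν = 2.185·0.493/9.86×10^-7 = 1.09×10^6 → turbulent
ε/D = 0.55/493 = 0.00112
Swamee-Jain: f = 0.02051
h_f = f(L/D)V²/(2g) = 0.02051·(1430/0.493)·2.185²/(2·9.81) = 14.47 m

h_f ≈ 14.5 m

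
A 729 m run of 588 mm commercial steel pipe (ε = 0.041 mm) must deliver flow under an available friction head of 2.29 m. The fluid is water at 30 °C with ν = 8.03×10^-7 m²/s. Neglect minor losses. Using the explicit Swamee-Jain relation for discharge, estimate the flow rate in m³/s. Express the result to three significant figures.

Swamee-Jain (Type II): Q = -0.965·√(gD⁵h_f/L)·ln[ε/(3.7D) + √(3.17ν²L/(gD³h_f))]
√(gD⁵h_f/L) = √(9.81·0.588⁵·2.29/729) = 0.04654
ε/(3.7D) = 1.88×10^-5; √(3.17ν²L/(gD³h_f)) = 1.81×10^-5
Q = -0.965·0.04654·ln(3.691×10^-5) = 0.4584 m³/s
Check: V = 1.69 m/s, Re = 1.24×10^6, f = 0.01278, h_f = 2.30 m ≈ 2.29 m ✓

Q ≈ 0.458 m³/s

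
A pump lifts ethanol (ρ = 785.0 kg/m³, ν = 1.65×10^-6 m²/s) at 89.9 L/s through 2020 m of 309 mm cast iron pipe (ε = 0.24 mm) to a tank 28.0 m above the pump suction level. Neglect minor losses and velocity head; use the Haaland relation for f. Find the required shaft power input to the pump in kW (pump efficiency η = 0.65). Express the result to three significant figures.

V = 4Q/(πD²) = 1.199 m/s; Re = 2.25×10^5; ε/D = 7.77×10^-4; f = 0.01983
h_f = f(L/D)V²/2g = 9.495 m
Total head H = z + h_f = 28.0 + 9.495 = 37.50 m
P_hyd = ρgQH = 785.0·9.81·0.0899·37.50 = 25.96 kW
P_shaft = P_hyd/η = 25.96/0.65 = 39.94 kW

P_shaft ≈ 39.9 kW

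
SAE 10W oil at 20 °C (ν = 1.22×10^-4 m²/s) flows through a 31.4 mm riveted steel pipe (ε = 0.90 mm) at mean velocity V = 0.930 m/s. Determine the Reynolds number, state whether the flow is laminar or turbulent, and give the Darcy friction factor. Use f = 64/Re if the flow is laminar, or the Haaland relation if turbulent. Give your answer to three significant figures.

Re ≈ 239; laminar; f = 64/Re ≈ 0.267

Re = VD/ν = 0.9300·0.0314/1.22×10^-4 = 239
Re < 2300 → laminar → f = 64/Re = 0.2674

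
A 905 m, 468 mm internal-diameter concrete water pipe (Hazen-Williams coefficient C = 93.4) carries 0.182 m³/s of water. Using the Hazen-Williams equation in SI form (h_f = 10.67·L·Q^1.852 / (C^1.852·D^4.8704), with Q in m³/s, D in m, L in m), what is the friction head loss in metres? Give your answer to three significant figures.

h_f = 10.67·905·0.182^1.852 / (93.4^1.852·0.468^4.8704) = 3.727 m

h_f ≈ 3.73 m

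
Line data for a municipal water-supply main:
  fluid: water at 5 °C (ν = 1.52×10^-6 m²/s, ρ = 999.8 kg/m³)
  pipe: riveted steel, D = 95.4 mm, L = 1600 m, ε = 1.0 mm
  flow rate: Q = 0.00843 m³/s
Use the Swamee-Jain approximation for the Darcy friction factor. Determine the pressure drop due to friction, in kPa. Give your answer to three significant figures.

V = 4Q/(πD²) = 4·0.00843/(π·0.0954²) = 1.179 m/s
Re = VD/ν = 1.179·0.0954/1.52×10^-6 = 7.40×10^4 → turbulent
ε/D = 1.0/95.4 = 0.0105
Swamee-Jain: f = 0.03960
h_f = f(L/D)V²/(2g) = 0.03960·(1600/0.0954)·1.179²/(2·9.81) = 47.08 m
Δp = ρg·h_f = 999.8·9.81·47.08 = 461.7 kPa

Δp ≈ 462 kPa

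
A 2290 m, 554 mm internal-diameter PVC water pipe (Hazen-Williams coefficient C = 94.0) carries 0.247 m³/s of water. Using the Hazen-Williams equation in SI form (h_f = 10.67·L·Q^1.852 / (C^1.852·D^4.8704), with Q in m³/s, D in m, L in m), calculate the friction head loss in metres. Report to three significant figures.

h_f ≈ 7.22 m

h_f = 10.67·2290·0.247^1.852 / (94.0^1.852·0.554^4.8704) = 7.215 m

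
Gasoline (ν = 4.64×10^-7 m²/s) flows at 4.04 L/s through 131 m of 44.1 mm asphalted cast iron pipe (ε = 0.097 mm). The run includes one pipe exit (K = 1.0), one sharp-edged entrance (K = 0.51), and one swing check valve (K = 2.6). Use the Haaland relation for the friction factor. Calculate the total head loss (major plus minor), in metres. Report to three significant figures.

V = 4Q/(πD²) = 2.645 m/s; V²/2g = 0.3566 m
Re = 2.51×10^5, ε/D = 0.00220 → f = 0.02466 (Haaland)
Major: h_f = f(L/D)·V²/2g = 0.02466·2971·0.3566 = 26.12 m
Minor: ΣK = 4.11; h_m = ΣK·V²/2g = 1.465 m
Total H_L = 26.12 + 1.465 = 27.59 m

H_L ≈ 27.6 m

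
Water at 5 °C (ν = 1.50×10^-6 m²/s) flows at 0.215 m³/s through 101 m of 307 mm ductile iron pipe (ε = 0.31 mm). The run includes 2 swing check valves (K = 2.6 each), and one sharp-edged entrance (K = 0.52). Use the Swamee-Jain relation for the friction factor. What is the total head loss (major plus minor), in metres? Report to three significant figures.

H_L ≈ 5.33 m

V = 4Q/(πD²) = 2.905 m/s; V²/2g = 0.4300 m
Re = 5.94×10^5, ε/D = 0.00101 → f = 0.02030 (Swamee-Jain)
Major: h_f = f(L/D)·V²/2g = 0.02030·329.0·0.4300 = 2.871 m
Minor: ΣK = 5.72; h_m = ΣK·V²/2g = 2.459 m
Total H_L = 2.871 + 2.459 = 5.331 m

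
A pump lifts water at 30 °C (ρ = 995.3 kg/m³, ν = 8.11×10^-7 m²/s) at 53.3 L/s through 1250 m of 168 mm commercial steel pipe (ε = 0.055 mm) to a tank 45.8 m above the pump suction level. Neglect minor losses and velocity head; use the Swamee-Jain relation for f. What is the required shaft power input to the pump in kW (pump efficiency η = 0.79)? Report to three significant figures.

P_shaft ≈ 54.1 kW

V = 4Q/(πD²) = 2.404 m/s; Re = 4.98×10^5; ε/D = 3.27×10^-4; f = 0.01659
h_f = f(L/D)V²/2g = 36.38 m
Total head H = z + h_f = 45.8 + 36.38 = 82.18 m
P_hyd = ρgQH = 995.3·9.81·0.0533·82.18 = 42.77 kW
P_shaft = P_hyd/η = 42.77/0.79 = 54.13 kW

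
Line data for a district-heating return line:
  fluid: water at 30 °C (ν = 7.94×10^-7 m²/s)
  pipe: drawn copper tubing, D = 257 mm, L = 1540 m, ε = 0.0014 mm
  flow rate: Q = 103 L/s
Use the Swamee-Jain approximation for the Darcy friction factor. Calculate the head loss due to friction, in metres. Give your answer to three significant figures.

V = 4Q/(πD²) = 4·0.103/(π·0.257²) = 1.986 m/s
Re = VD/ν = 1.986·0.257/7.94×10^-7 = 6.43×10^5 → turbulent
ε/D = 0.0014/257 = 5.45×10^-6
Swamee-Jain: f = 0.01263
h_f = f(L/D)V²/(2g) = 0.01263·(1540/0.257)·1.986²/(2·9.81) = 15.20 m

h_f ≈ 15.2 m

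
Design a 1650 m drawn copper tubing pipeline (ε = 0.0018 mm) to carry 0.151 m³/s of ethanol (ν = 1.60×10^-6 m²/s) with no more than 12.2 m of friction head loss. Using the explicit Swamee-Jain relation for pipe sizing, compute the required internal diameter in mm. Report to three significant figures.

Swamee-Jain (Type III): D = 0.66·[ε^1.25·(LQ²/(gh_f))^4.75 + ν·Q^9.4·(L/(gh_f))^5.2]^0.04
LQ²/(gh_f) = 0.3143; L/(gh_f) = 13.79
Term 1 = ε^1.25·(…)^4.75 = 2.70×10^-10; Term 2 = ν·Q^9.4·(…)^5.2 = 2.58×10^-8
D = 0.66·(2.70×10^-10 + 2.58×10^-8)^0.04 = 0.3282 m = 328 mm
Check: V = 1.78 m/s, Re = 3.66×10^5, f = 0.01393, h_f = 11.4 m ≈ 12.2 m ✓

D ≈ 328 mm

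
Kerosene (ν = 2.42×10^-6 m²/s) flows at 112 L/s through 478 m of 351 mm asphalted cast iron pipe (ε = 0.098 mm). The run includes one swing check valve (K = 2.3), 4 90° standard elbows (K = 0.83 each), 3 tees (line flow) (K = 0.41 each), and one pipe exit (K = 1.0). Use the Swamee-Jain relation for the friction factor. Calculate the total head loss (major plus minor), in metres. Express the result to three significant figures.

H_L ≈ 2.21 m

V = 4Q/(πD²) = 1.157 m/s; V²/2g = 0.06829 m
Re = 1.68×10^5, ε/D = 2.79×10^-4 → f = 0.01804 (Swamee-Jain)
Major: h_f = f(L/D)·V²/2g = 0.01804·1362·0.06829 = 1.677 m
Minor: ΣK = 7.85; h_m = ΣK·V²/2g = 0.5360 m
Total H_L = 1.677 + 0.5360 = 2.214 m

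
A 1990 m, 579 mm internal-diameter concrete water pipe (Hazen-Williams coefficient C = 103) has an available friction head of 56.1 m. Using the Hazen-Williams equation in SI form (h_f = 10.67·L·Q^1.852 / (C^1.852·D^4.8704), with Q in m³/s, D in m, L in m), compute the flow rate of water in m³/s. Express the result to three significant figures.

Q ≈ 0.992 m³/s

Rearranging: Q = [h_f·C^1.852·D^4.8704 / (10.67·L)]^(1/1.852)
Q = [56.1·103^1.852·0.579^4.8704 / (10.67·1990)]^0.540 = 0.9924 m³/s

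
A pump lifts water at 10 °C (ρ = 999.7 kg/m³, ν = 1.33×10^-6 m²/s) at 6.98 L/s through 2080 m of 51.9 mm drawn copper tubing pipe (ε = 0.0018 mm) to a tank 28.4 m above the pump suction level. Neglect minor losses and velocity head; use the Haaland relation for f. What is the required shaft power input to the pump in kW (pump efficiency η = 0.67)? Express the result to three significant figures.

P_shaft ≈ 41.7 kW

V = 4Q/(πD²) = 3.299 m/s; Re = 1.29×10^5; ε/D = 3.47×10^-5; f = 0.01709
h_f = f(L/D)V²/2g = 379.9 m
Total head H = z + h_f = 28.4 + 379.9 = 408.3 m
P_hyd = ρgQH = 999.7·9.81·0.00698·408.3 = 27.95 kW
P_shaft = P_hyd/η = 27.95/0.67 = 41.72 kW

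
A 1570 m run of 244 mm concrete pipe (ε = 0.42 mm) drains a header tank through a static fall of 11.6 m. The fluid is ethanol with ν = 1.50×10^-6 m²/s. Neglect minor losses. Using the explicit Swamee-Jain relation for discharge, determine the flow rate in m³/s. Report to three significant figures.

Q ≈ 0.0574 m³/s

Swamee-Jain (Type II): Q = -0.965·√(gD⁵h_f/L)·ln[ε/(3.7D) + √(3.17ν²L/(gD³h_f))]
√(gD⁵h_f/L) = √(9.81·0.244⁵·11.6/1570) = 0.007918
ε/(3.7D) = 4.65×10^-4; √(3.17ν²L/(gD³h_f)) = 8.23×10^-5
Q = -0.965·0.007918·ln(5.475×10^-4) = 0.05738 m³/s
Check: V = 1.23 m/s, Re = 2.00×10^5, f = 0.02367, h_f = 11.7 m ≈ 11.6 m ✓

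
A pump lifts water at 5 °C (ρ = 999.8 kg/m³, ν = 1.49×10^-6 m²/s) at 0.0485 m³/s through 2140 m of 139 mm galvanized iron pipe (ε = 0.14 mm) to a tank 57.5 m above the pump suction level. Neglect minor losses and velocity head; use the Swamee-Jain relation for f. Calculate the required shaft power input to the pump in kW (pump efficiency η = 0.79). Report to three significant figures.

V = 4Q/(πD²) = 3.196 m/s; Re = 2.98×10^5; ε/D = 0.00101; f = 0.02078
h_f = f(L/D)V²/2g = 166.6 m
Total head H = z + h_f = 57.5 + 166.6 = 224.1 m
P_hyd = ρgQH = 999.8·9.81·0.0485·224.1 = 106.6 kW
P_shaft = P_hyd/η = 106.6/0.79 = 134.9 kW

P_shaft ≈ 135 kW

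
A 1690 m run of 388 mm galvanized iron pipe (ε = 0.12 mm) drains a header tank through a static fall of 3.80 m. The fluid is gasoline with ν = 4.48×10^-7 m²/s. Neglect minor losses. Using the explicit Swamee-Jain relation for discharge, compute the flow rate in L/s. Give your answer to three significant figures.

Swamee-Jain (Type II): Q = -0.965·√(gD⁵h_f/L)·ln[ε/(3.7D) + √(3.17ν²L/(gD³h_f))]
√(gD⁵h_f/L) = √(9.81·0.388⁵·3.80/1690) = 0.01393
ε/(3.7D) = 8.36×10^-5; √(3.17ν²L/(gD³h_f)) = 2.22×10^-5
Q = -0.965·0.01393·ln(1.058×10^-4) = 0.1230 m³/s
Check: V = 1.04 m/s, Re = 9.01×10^5, f = 0.01591, h_f = 3.82 m ≈ 3.80 m ✓

Q ≈ 123 L/s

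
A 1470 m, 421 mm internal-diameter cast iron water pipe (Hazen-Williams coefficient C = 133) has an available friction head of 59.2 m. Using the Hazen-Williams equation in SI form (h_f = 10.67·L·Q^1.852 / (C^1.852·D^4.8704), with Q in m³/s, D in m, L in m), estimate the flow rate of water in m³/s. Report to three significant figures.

Rearranging: Q = [h_f·C^1.852·D^4.8704 / (10.67·L)]^(1/1.852)
Q = [59.2·133^1.852·0.421^4.8704 / (10.67·1470)]^0.540 = 0.6720 m³/s

Q ≈ 0.672 m³/s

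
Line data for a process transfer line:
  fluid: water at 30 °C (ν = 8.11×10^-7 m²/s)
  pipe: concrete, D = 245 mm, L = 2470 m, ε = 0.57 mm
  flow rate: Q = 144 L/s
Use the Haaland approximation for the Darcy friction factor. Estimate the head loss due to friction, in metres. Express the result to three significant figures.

V = 4Q/(πD²) = 4·0.144/(π·0.245²) = 3.055 m/s
Re = VD/ν = 3.055·0.245/8.11×10^-7 = 9.23×10^5 → turbulent
ε/D = 0.57/245 = 0.00233
Haaland: f = 0.02460
h_f = f(L/D)V²/(2g) = 0.02460·(2470/0.245)·3.055²/(2·9.81) = 117.9 m

h_f ≈ 118 m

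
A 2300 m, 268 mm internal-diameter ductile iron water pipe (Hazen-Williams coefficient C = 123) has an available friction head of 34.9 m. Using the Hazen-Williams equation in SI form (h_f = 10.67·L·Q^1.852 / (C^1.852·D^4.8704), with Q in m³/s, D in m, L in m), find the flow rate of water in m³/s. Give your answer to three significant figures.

Q ≈ 0.112 m³/s

Rearranging: Q = [h_f·C^1.852·D^4.8704 / (10.67·L)]^(1/1.852)
Q = [34.9·123^1.852·0.268^4.8704 / (10.67·2300)]^0.540 = 0.1119 m³/s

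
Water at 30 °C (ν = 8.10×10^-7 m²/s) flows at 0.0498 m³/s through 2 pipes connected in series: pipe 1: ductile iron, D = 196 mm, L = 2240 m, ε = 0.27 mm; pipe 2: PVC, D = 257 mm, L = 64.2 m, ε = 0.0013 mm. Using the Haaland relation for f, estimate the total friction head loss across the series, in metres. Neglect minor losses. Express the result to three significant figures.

H ≈ 34.8 m

Pipe 1: V = 1.651 m/s, Re = 3.99×10^5, ε/D = 0.00138, f = 0.02182, h_1 = f(L/D)V²/2g = 34.63 m
Pipe 2: V = 0.9600 m/s, Re = 3.05×10^5, ε/D = 5.06×10^-6, f = 0.01434, h_2 = f(L/D)V²/2g = 0.1683 m
Series → Q common, losses add: H = Σh = 34.80 m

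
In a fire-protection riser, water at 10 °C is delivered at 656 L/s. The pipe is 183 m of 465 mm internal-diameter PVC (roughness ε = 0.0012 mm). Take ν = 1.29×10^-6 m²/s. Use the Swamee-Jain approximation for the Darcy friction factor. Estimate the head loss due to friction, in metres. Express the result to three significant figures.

V = 4Q/(πD²) = 4·0.656/(π·0.465²) = 3.863 m/s
Re = VD/ν = 3.863·0.465/1.29×10^-6 = 1.39×10^6 → turbulent
ε/D = 0.0012/465 = 2.58×10^-6
Swamee-Jain: f = 0.01107
h_f = f(L/D)V²/(2g) = 0.01107·(183/0.465)·3.863²/(2·9.81) = 3.312 m

h_f ≈ 3.31 m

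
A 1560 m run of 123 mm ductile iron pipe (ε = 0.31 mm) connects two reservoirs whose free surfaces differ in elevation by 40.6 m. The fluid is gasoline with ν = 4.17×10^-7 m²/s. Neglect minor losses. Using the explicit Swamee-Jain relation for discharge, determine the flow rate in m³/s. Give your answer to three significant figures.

Q ≈ 0.0187 m³/s

Swamee-Jain (Type II): Q = -0.965·√(gD⁵h_f/L)·ln[ε/(3.7D) + √(3.17ν²L/(gD³h_f))]
√(gD⁵h_f/L) = √(9.81·0.123⁵·40.6/1560) = 0.002681
ε/(3.7D) = 6.81×10^-4; √(3.17ν²L/(gD³h_f)) = 3.41×10^-5
Q = -0.965·0.002681·ln(7.152×10^-4) = 0.01874 m³/s
Check: V = 1.58 m/s, Re = 4.65×10^5, f = 0.02538, h_f = 40.8 m ≈ 40.6 m ✓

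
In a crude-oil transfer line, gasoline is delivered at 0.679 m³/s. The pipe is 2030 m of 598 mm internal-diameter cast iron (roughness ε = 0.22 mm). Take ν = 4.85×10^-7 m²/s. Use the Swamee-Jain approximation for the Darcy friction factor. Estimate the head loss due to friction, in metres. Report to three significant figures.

V = 4Q/(πD²) = 4·0.679/(π·0.598²) = 2.418 m/s
Re = VD/ν = 2.418·0.598/4.85×10^-7 = 2.98×10^6 → turbulent
ε/D = 0.22/598 = 3.68×10^-4
Swamee-Jain: f = 0.01589
h_f = f(L/D)V²/(2g) = 0.01589·(2030/0.598)·2.418²/(2·9.81) = 16.07 m

h_f ≈ 16.1 m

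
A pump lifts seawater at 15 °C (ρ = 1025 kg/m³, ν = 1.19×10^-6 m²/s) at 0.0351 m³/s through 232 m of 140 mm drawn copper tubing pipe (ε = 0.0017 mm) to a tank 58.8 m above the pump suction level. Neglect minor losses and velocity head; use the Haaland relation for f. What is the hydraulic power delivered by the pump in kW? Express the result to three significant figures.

V = 4Q/(πD²) = 2.280 m/s; Re = 2.68×10^5; ε/D = 1.21×10^-5; f = 0.01474
h_f = f(L/D)V²/2g = 6.472 m
Total head H = z + h_f = 58.8 + 6.472 = 65.27 m
P_hyd = ρgQH = 1025·9.81·0.0351·65.27 = 23.04 kW

P_hyd ≈ 23.0 kW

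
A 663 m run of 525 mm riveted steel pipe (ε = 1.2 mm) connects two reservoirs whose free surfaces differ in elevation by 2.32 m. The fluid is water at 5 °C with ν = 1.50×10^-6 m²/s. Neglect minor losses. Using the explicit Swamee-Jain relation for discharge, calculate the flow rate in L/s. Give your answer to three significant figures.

Swamee-Jain (Type II): Q = -0.965·√(gD⁵h_f/L)·ln[ε/(3.7D) + √(3.17ν²L/(gD³h_f))]
√(gD⁵h_f/L) = √(9.81·0.525⁵·2.32/663) = 0.03700
ε/(3.7D) = 6.18×10^-4; √(3.17ν²L/(gD³h_f)) = 3.79×10^-5
Q = -0.965·0.03700·ln(6.557×10^-4) = 0.2617 m³/s
Check: V = 1.21 m/s, Re = 4.23×10^5, f = 0.02479, h_f = 2.33 m ≈ 2.32 m ✓

Q ≈ 262 L/s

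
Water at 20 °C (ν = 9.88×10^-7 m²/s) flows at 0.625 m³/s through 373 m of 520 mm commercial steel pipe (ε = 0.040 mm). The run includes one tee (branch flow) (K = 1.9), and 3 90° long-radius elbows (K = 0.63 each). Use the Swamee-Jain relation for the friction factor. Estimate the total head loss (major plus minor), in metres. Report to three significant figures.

H_L ≈ 5.69 m

V = 4Q/(πD²) = 2.943 m/s; V²/2g = 0.4414 m
Re = 1.55×10^6, ε/D = 7.69×10^-5 → f = 0.01267 (Swamee-Jain)
Major: h_f = f(L/D)·V²/2g = 0.01267·717.3·0.4414 = 4.013 m
Minor: ΣK = 3.79; h_m = ΣK·V²/2g = 1.673 m
Total H_L = 4.013 + 1.673 = 5.686 m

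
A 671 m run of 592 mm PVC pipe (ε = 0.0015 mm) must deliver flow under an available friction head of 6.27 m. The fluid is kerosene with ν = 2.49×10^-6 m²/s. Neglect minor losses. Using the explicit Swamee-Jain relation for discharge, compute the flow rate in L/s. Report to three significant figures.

Swamee-Jain (Type II): Q = -0.965·√(gD⁵h_f/L)·ln[ε/(3.7D) + √(3.17ν²L/(gD³h_f))]
√(gD⁵h_f/L) = √(9.81·0.592⁵·6.27/671) = 0.08164
ε/(3.7D) = 6.85×10^-7; √(3.17ν²L/(gD³h_f)) = 3.21×10^-5
Q = -0.965·0.08164·ln(3.283×10^-5) = 0.8134 m³/s
Check: V = 2.96 m/s, Re = 7.03×10^5, f = 0.01238, h_f = 6.25 m ≈ 6.27 m ✓

Q ≈ 813 L/s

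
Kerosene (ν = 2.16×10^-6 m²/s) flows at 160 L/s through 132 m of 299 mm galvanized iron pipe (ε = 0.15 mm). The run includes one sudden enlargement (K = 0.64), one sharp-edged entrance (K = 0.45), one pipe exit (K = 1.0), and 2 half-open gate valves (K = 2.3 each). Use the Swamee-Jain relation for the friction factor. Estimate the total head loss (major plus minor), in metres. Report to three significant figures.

H_L ≈ 3.91 m

V = 4Q/(πD²) = 2.279 m/s; V²/2g = 0.2647 m
Re = 3.15×10^5, ε/D = 5.02×10^-4 → f = 0.01827 (Swamee-Jain)
Major: h_f = f(L/D)·V²/2g = 0.01827·441.5·0.2647 = 2.135 m
Minor: ΣK = 6.69; h_m = ΣK·V²/2g = 1.771 m
Total H_L = 2.135 + 1.771 = 3.906 m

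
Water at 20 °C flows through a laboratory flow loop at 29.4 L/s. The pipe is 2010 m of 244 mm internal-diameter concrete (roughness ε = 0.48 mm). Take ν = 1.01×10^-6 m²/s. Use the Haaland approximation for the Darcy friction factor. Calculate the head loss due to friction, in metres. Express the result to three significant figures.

h_f ≈ 4.05 m

V = 4Q/(πD²) = 4·0.0294/(π·0.244²) = 0.6287 m/s
Re = VD/ν = 0.6287·0.244/1.01×10^-6 = 1.52×10^5 → turbulent
ε/D = 0.48/244 = 0.00197
Haaland: f = 0.02440
h_f = f(L/D)V²/(2g) = 0.02440·(2010/0.244)·0.6287²/(2·9.81) = 4.049 m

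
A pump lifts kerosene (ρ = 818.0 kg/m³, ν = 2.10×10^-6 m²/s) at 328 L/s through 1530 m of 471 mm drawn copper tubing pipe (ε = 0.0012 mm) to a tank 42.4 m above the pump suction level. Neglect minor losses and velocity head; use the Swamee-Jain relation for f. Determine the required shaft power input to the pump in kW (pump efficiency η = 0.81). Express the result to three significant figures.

P_shaft ≈ 164 kW

V = 4Q/(πD²) = 1.883 m/s; Re = 4.22×10^5; ε/D = 2.55×10^-6; f = 0.01353
h_f = f(L/D)V²/2g = 7.940 m
Total head H = z + h_f = 42.4 + 7.940 = 50.34 m
P_hyd = ρgQH = 818.0·9.81·0.328·50.34 = 132.5 kW
P_shaft = P_hyd/η = 132.5/0.81 = 163.6 kW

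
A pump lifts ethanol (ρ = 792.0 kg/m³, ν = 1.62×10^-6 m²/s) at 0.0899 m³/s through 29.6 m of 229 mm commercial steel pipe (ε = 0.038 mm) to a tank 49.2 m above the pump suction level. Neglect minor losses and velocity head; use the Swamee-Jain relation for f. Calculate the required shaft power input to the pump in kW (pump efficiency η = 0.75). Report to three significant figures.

P_shaft ≈ 46.3 kW

V = 4Q/(πD²) = 2.183 m/s; Re = 3.09×10^5; ε/D = 1.66×10^-4; f = 0.01598
h_f = f(L/D)V²/2g = 0.5014 m
Total head H = z + h_f = 49.2 + 0.5014 = 49.70 m
P_hyd = ρgQH = 792.0·9.81·0.0899·49.70 = 34.72 kW
P_shaft = P_hyd/η = 34.72/0.75 = 46.29 kW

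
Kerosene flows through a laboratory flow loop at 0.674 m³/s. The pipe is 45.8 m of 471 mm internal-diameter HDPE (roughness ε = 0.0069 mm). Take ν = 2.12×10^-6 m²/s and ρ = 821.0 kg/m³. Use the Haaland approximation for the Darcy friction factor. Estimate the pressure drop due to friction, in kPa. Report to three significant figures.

V = 4Q/(πD²) = 4·0.674/(π·0.471²) = 3.868 m/s
Re = VD/ν = 3.868·0.471/2.12×10^-6 = 8.59×10^5 → turbulent
ε/D = 0.0069/471 = 1.46×10^-5
Haaland: f = 0.01213
h_f = f(L/D)V²/(2g) = 0.01213·(45.8/0.471)·3.868²/(2·9.81) = 0.8997 m
Δp = ρg·h_f = 821.0·9.81·0.8997 = 7.246 kPa

Δp ≈ 7.25 kPa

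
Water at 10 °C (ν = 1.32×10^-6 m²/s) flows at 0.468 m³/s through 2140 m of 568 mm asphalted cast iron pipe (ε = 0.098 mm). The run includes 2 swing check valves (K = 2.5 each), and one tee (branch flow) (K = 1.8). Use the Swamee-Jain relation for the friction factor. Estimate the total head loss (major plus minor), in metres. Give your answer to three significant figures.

H_L ≈ 10.8 m

V = 4Q/(πD²) = 1.847 m/s; V²/2g = 0.1739 m
Re = 7.95×10^5, ε/D = 1.73×10^-4 → f = 0.01468 (Swamee-Jain)
Major: h_f = f(L/D)·V²/2g = 0.01468·3768·0.1739 = 9.617 m
Minor: ΣK = 6.80; h_m = ΣK·V²/2g = 1.182 m
Total H_L = 9.617 + 1.182 = 10.80 m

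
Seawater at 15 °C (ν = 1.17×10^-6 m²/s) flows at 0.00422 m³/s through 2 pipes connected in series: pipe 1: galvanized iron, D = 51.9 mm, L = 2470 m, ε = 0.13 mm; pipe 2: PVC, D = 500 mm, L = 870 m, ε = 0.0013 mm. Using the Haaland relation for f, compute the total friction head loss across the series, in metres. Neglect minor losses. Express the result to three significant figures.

Pipe 1: V = 1.995 m/s, Re = 8.85×10^4, ε/D = 0.00250, f = 0.02641, h_1 = f(L/D)V²/2g = 254.9 m
Pipe 2: V = 0.02149 m/s, Re = 9180, ε/D = 2.60×10^-6, f = 0.03162, h_2 = f(L/D)V²/2g = 0.001295 m
Series → Q common, losses add: H = Σh = 254.9 m

H ≈ 255 m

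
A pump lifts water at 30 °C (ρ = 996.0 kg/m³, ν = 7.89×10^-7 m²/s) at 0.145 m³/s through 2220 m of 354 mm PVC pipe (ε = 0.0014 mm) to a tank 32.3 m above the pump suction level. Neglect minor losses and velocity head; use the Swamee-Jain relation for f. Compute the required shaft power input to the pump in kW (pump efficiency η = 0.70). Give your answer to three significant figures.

V = 4Q/(πD²) = 1.473 m/s; Re = 6.61×10^5; ε/D = 3.95×10^-6; f = 0.01254
h_f = f(L/D)V²/2g = 8.698 m
Total head H = z + h_f = 32.3 + 8.698 = 41.00 m
P_hyd = ρgQH = 996.0·9.81·0.145·41.00 = 58.08 kW
P_shaft = P_hyd/η = 58.08/0.70 = 82.98 kW

P_shaft ≈ 83.0 kW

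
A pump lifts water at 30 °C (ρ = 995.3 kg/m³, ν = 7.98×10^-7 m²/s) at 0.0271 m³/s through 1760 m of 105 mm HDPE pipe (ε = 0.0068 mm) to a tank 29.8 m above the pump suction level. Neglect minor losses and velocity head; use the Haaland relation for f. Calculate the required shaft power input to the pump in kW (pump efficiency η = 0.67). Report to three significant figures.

V = 4Q/(πD²) = 3.130 m/s; Re = 4.12×10^5; ε/D = 6.48×10^-5; f = 0.01423
h_f = f(L/D)V²/2g = 119.1 m
Total head H = z + h_f = 29.8 + 119.1 = 148.9 m
P_hyd = ρgQH = 995.3·9.81·0.0271·148.9 = 39.39 kW
P_shaft = P_hyd/η = 39.39/0.67 = 58.79 kW

P_shaft ≈ 58.8 kW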